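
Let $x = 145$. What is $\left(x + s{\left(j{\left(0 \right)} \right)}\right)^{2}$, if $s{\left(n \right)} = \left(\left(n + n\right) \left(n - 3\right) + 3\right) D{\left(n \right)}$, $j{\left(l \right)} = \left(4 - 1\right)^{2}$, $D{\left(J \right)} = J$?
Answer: $1308736$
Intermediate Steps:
$j{\left(l \right)} = 9$ ($j{\left(l \right)} = 3^{2} = 9$)
$s{\left(n \right)} = n \left(3 + 2 n \left(-3 + n\right)\right)$ ($s{\left(n \right)} = \left(\left(n + n\right) \left(n - 3\right) + 3\right) n = \left(2 n \left(-3 + n\right) + 3\right) n = \left(3 + 2 n \left(-3 + n\right)\right) n = n \left(3 + 2 n \left(-3 + n\right)\right)$)
$\left(x + s{\left(j{\left(0 \right)} \right)}\right)^{2} = \left(145 + 9 \left(3 - 54 + 2 \cdot 9^{2}\right)\right)^{2} = \left(145 + 9 \left(3 - 54 + 2 \cdot 81\right)\right)^{2} = \left(145 + 9 \left(3 - 54 + 162\right)\right)^{2} = \left(145 + 9 \cdot 111\right)^{2} = \left(145 + 999\right)^{2} = 1144^{2} = 1308736$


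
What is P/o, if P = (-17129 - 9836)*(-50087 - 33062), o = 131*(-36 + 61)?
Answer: 448422557/655 ≈ 6.8462e+5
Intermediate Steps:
o = 3275 (o = 131*25 = 3275)
P = 2242112785 (P = -26965*(-83149) = 2242112785)
P/o = 2242112785/3275 = 2242112785*(1/3275) = 448422557/655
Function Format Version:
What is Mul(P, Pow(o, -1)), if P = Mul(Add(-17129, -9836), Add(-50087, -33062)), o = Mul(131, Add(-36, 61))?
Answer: Rational(448422557, 655) ≈ 6.8462e+5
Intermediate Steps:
o = 3275 (o = Mul(131, 25) = 3275)
P = 2242112785 (P = Mul(-26965, -83149) = 2242112785)
Mul(P, Pow(o, -1)) = Mul(2242112785, Pow(3275, -1)) = Mul(2242112785, Rational(1, 3275)) = Rational(448422557, 655)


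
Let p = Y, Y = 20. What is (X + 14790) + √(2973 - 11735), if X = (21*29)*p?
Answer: 26970 + I*√8762 ≈ 26970.0 + 93.606*I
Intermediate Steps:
p = 20
X = 12180 (X = (21*29)*20 = 609*20 = 12180)
(X + 14790) + √(2973 - 11735) = (12180 + 14790) + √(2973 - 11735) = 26970 + √(-8762) = 26970 + I*√8762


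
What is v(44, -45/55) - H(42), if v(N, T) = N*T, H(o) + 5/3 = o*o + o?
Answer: -5521/3 ≈ -1840.3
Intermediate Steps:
H(o) = -5/3 + o + o² (H(o) = -5/3 + (o*o + o) = -5/3 + (o² + o) = -5/3 + (o + o²) = -5/3 + o + o²)
v(44, -45/55) - H(42) = 44*(-45/55) - (-5/3 + 42 + 42²) = 44*(-45*1/55) - (-5/3 + 42 + 1764) = 44*(-9/11) - 1*5413/3 = -36 - 5413/3 = -5521/3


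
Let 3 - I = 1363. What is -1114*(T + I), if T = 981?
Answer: 422206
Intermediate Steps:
I = -1360 (I = 3 - 1*1363 = 3 - 1363 = -1360)
-1114*(T + I) = -1114*(981 - 1360) = -1114*(-379) = 422206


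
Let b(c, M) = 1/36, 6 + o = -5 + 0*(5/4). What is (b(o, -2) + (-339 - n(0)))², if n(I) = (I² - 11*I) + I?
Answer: 148913209/1296 ≈ 1.1490e+5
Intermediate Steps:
o = -11 (o = -6 + (-5 + 0*(5/4)) = -6 + (-5 + 0) = -6 - 5 = -11)
n(I) = I² - 10*I
b(c, M) = 1/36
(b(o, -2) + (-339 - n(0)))² = (1/36 + (-339 - 0*(-10 + 0)))² = (1/36 + (-339 - 0*(-10)))² = (1/36 + (-339 - 1*0))² = (1/36 + (-339 + 0))² = (1/36 - 339)² = (-12203/36)² = 148913209/1296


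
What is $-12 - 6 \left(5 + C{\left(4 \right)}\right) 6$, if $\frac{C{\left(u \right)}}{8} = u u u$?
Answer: $-18624$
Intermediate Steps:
$C{\left(u \right)} = 8 u^{3}$ ($C{\left(u \right)} = 8 u u u = 8 u^{2} u = 8 u^{3}$)
$-12 - 6 \left(5 + C{\left(4 \right)}\right) 6 = -12 - 6 \left(5 + 8 \cdot 4^{3}\right) 6 = -12 - 6 \left(5 + 8 \cdot 64\right) 6 = -12 - 6 \left(5 + 512\right) 6 = -12 - 6 \cdot 517 \cdot 6 = -12 - 18612 = -18624$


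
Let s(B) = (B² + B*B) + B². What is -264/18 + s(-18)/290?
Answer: -4922/435 ≈ -11.315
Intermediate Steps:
s(B) = 3*B² (s(B) = (B² + B²) + B² = 2*B² + B² = 3*B²)
-264/18 + s(-18)/290 = -264/18 + (3*(-18)²)/290 = -264*1/18 + (3*324)*(1/290) = -44/3 + 972*(1/290) = -44/3 + 486/145 = -4922/435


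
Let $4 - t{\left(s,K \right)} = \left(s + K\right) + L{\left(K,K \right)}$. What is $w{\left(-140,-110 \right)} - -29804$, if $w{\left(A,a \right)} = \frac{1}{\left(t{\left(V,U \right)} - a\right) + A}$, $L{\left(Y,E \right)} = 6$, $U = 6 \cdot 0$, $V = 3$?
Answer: $\frac{1043139}{35} \approx 29804.0$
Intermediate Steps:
$U = 0$
$t{\left(s,K \right)} = -2 - K - s$ ($t{\left(s,K \right)} = 4 - \left(\left(s + K\right) + 6\right) = 4 - \left(\left(K + s\right) + 6\right) = 4 - \left(6 + K + s\right) = -2 - K - s$)
$w{\left(A,a \right)} = \frac{1}{-5 + A - a}$ ($w{\left(A,a \right)} = \frac{1}{\left(\left(-2 - 0 - 3\right) - a\right) + A} = \frac{1}{\left(\left(-2 + 0 - 3\right) - a\right) + A} = \frac{1}{\left(-5 - a\right) + A} = \frac{1}{-5 + A - a}$)
$w{\left(-140,-110 \right)} - -29804 = - \frac{1}{5 - 110 - -140} - -29804 = - \frac{1}{5 - 110 + 140} + 29804 = - \frac{1}{35} + 29804 = \frac{1043139}{35}$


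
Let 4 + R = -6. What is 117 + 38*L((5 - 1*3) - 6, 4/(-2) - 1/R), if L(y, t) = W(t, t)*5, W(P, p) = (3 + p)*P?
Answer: -2801/10 ≈ -280.10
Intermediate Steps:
R = -10 (R = -4 - 6 = -10)
W(P, p) = P*(3 + p)
L(y, t) = 5*t*(3 + t) (L(y, t) = (t*(3 + t))*5 = 5*t*(3 + t))
117 + 38*L((5 - 1*3) - 6, 4/(-2) - 1/R) = 117 + 38*(5*(4/(-2) - 1/(-10))*(3 + (4/(-2) - 1/(-10)))) = 117 + 38*(5*(4*(-½) - 1*(-⅒))*(3 + (4*(-½) - 1*(-⅒)))) = 117 + 38*(5*(-2 + ⅒)*(3 + (-2 + ⅒))) = 117 + 38*(5*(-19/10)*(3 - 19/10)) = 117 + 38*(5*(-19/10)*(11/10)) = 117 + 38*(-209/20) = 117 - 3971/10 = -2801/10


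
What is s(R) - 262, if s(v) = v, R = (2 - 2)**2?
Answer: -262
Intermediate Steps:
R = 0 (R = 0**2 = 0)
s(R) - 262 = 0 - 262 = -262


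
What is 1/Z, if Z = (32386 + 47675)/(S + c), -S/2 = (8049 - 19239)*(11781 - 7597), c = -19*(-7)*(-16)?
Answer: 93635792/80061 ≈ 1169.6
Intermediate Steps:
c = -2128 (c = 133*(-16) = -2128)
S = 93637920 (S = -2*(8049 - 19239)*(11781 - 7597) = -(-22380)*4184 = -2*(-46818960) = 93637920)
Z = 80061/93635792 (Z = (32386 + 47675)/(93637920 - 2128) = 80061/93635792 ≈ 0.00085503)
1/Z = 1/(80061/93635792) = 93635792/80061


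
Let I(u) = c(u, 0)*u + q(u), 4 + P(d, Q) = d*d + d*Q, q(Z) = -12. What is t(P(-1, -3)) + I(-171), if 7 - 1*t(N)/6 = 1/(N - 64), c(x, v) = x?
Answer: 936675/32 ≈ 29271.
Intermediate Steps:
P(d, Q) = -4 + d² + Q*d (P(d, Q) = -4 + (d*d + d*Q) = -4 + (d² + Q*d) = -4 + d² + Q*d)
I(u) = -12 + u² (I(u) = u*u - 12 = u² - 12 = -12 + u²)
t(N) = 42 - 6/(-64 + N) (t(N) = 42 - 6/(N - 64) = 42 - 6/(-64 + N))
t(P(-1, -3)) + I(-171) = 6*(-449 + 7*(-4 + (-1)² - 3*(-1)))/(-64 + (-4 + (-1)² - 3*(-1))) + (-12 + (-171)²) = 6*(-449 + 7*(-4 + 1 + 3))/(-64 + (-4 + 1 + 3)) + (-12 + 29241) = 6*(-449 + 7*0)/(-64 + 0) + 29229 = 6*(-449 + 0)/(-64) + 29229 = 6*(-1/64)*(-449) + 29229 = 1347/32 + 29229 = 936675/32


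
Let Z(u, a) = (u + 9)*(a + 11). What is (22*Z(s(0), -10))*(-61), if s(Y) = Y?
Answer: -12078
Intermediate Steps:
Z(u, a) = (9 + u)*(11 + a)
(22*Z(s(0), -10))*(-61) = (22*(99 + 9*(-10) + 11*0 - 10*0))*(-61) = (22*(99 - 90 + 0 + 0))*(-61) = (22*9)*(-61) = 198*(-61) = -12078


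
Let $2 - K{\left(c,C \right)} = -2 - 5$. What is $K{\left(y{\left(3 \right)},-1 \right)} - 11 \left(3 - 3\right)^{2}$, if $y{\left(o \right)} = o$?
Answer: $9$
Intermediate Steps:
$K{\left(c,C \right)} = 9$ ($K{\left(c,C \right)} = 2 - \left(-2 - 5\right) = 2 - -7 = 2 + 7 = 9$)
$K{\left(y{\left(3 \right)},-1 \right)} - 11 \left(3 - 3\right)^{2} = 9 - 11 \left(3 - 3\right)^{2} = 9 - 11 \cdot 0^{2} = 9 - 0 = 9 + 0 = 9$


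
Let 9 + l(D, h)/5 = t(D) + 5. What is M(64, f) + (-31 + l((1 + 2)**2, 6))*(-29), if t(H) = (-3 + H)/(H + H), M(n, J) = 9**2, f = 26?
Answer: 4535/3 ≈ 1511.7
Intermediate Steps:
M(n, J) = 81
t(H) = (-3 + H)/(2*H) (t(H) = (-3 + H)/((2*H)) = (-3 + H)*(1/(2*H)) = (-3 + H)/(2*H))
l(D, h) = -20 + 5*(-3 + D)/(2*D) (l(D, h) = -45 + 5*((-3 + D)/(2*D) + 5) = -45 + 5*(5 + (-3 + D)/(2*D)) = -45 + (25 + 5*(-3 + D)/(2*D)) = -20 + 5*(-3 + D)/(2*D))
M(64, f) + (-31 + l((1 + 2)**2, 6))*(-29) = 81 + (-31 + 5*(-3 - 7*(1 + 2)**2)/(2*((1 + 2)**2)))*(-29) = 81 + (-31 + 5*(-3 - 7*3**2)/(2*(3**2)))*(-29) = 81 + (-31 + (5/2)*(-3 - 7*9)/9)*(-29) = 81 + (-31 + (5/2)*(1/9)*(-3 - 63))*(-29) = 81 + (-31 + (5/2)*(1/9)*(-66))*(-29) = 81 + (-31 - 55/3)*(-29) = 81 - 148/3*(-29) = 81 + 4292/3 = 4535/3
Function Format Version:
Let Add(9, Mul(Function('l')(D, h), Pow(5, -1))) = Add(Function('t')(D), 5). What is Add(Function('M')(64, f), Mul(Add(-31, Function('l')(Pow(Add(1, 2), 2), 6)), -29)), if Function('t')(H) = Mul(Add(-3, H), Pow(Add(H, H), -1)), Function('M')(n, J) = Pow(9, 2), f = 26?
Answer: Rational(4535, 3) ≈ 1511.7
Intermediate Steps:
Function('M')(n, J) = 81
Function('t')(H) = Mul(Rational(1, 2), Pow(H, -1), Add(-3, H)) (Function('t')(H) = Mul(Add(-3, H), Pow(Mul(2, H), -1)) = Mul(Add(-3, H), Mul(Rational(1, 2), Pow(H, -1))) = Mul(Rational(1, 2), Pow(H, -1), Add(-3, H)))
Function('l')(D, h) = Add(-20, Mul(Rational(5, 2), Pow(D, -1), Add(-3, D))) (Function('l')(D, h) = Add(-45, Mul(5, Add(Mul(Rational(1, 2), Pow(D, -1), Add(-3, D)), 5))) = Add(-45, Mul(5, Add(5, Mul(Rational(1, 2), Pow(D, -1), Add(-3, D))))) = Add(-45, Add(25, Mul(Rational(5, 2), Pow(D, -1), Add(-3, D)))) = Add(-20, Mul(Rational(5, 2), Pow(D, -1), Add(-3, D))))
Add(Function('M')(64, f), Mul(Add(-31, Function('l')(Pow(Add(1, 2), 2), 6)), -29)) = Add(81, Mul(Add(-31, Mul(Rational(5, 2), Pow(Pow(Add(1, 2), 2), -1), Add(-3, Mul(-7, Pow(Add(1, 2), 2))))), -29)) = Add(81, Mul(Add(-31, Mul(Rational(5, 2), Pow(Pow(3, 2), -1), Add(-3, Mul(-7, Pow(3, 2))))), -29)) = Add(81, Mul(Add(-31, Mul(Rational(5, 2), Pow(9, -1), Add(-3, Mul(-7, 9)))), -29)) = Add(81, Mul(Add(-31, Mul(Rational(5, 2), Rational(1, 9), Add(-3, -63))), -29)) = Add(81, Mul(Add(-31, Mul(Rational(5, 2), Rational(1, 9), -66)), -29)) = Add(81, Mul(Add(-31, Rational(-55, 3)), -29)) = Add(81, Mul(Rational(-148, 3), -29)) = Add(81, Rational(4292, 3)) = Rational(4535, 3)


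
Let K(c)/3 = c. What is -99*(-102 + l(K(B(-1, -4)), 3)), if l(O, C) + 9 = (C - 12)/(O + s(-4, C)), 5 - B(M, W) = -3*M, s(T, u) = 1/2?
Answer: 144639/13 ≈ 11126.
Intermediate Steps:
s(T, u) = ½
B(M, W) = 5 + 3*M (B(M, W) = 5 - (-3)*M = 5 + 3*M)
K(c) = 3*c
l(O, C) = -9 + (-12 + C)/(½ + O) (l(O, C) = -9 + (C - 12)/(O + ½) = -9 + (-12 + C)/(½ + O))
-99*(-102 + l(K(B(-1, -4)), 3)) = -99*(-102 + (-33 - 54*(5 + 3*(-1)) + 2*3)/(1 + 2*(3*(5 + 3*(-1))))) = -99*(-102 + (-33 - 54*(5 - 3) + 6)/(1 + 2*(3*(5 - 3)))) = -99*(-102 + (-33 - 54*2 + 6)/(1 + 2*(3*2))) = -99*(-102 + (-33 - 18*6 + 6)/(1 + 2*6)) = -99*(-102 + (-33 - 108 + 6)/(1 + 12)) = -99*(-102 - 135/13) = -99*(-1461/13) = 144639/13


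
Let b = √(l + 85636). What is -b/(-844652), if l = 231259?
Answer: √316895/844652 ≈ 0.00066647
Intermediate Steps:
b = √316895 (b = √(231259 + 85636) = √316895 ≈ 562.93)
-b/(-844652) = -√316895/(-844652) = -√316895*(-1)/844652 = -(-1)*√316895/844652 = √316895/844652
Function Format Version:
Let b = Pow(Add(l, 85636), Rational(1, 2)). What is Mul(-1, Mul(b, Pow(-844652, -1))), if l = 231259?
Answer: Mul(Rational(1, 844652), Pow(316895, Rational(1, 2))) ≈ 0.00066647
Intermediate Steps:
b = Pow(316895, Rational(1, 2)) (b = Pow(Add(231259, 85636), Rational(1, 2)) = Pow(316895, Rational(1, 2)) ≈ 562.93)
Mul(-1, Mul(b, Pow(-844652, -1))) = Mul(-1, Mul(Pow(316895, Rational(1, 2)), Pow(-844652, -1))) = Mul(-1, Mul(Pow(316895, Rational(1, 2)), Rational(-1, 844652))) = Mul(-1, Mul(Rational(-1, 844652), Pow(316895, Rational(1, 2)))) = Mul(Rational(1, 844652), Pow(316895, Rational(1, 2)))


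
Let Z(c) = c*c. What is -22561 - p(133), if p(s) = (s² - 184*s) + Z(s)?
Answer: -33467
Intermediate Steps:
Z(c) = c²
p(s) = -184*s + 2*s² (p(s) = (s² - 184*s) + s² = -184*s + 2*s²)
-22561 - p(133) = -22561 - 2*133*(-92 + 133) = -22561 - 2*133*41 = -22561 - 1*10906 = -22561 - 10906 = -33467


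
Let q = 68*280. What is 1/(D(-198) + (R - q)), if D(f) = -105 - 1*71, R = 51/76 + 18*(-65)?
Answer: -76/1549285 ≈ -4.9055e-5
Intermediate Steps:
q = 19040
R = -88869/76 (R = 51*(1/76) - 1170 = 51/76 - 1170 = -88869/76 ≈ -1169.3)
D(f) = -176 (D(f) = -105 - 71 = -176)
1/(D(-198) + (R - q)) = 1/(-176 + (-88869/76 - 1*19040)) = 1/(-176 + (-88869/76 - 19040)) = 1/(-176 - 1535909/76) = 1/(-1549285/76) = -76/1549285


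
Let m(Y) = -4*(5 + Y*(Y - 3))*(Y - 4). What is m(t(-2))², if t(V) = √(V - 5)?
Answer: 2256 + 9280*I*√7 ≈ 2256.0 + 24553.0*I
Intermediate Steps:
t(V) = √(-5 + V)
m(Y) = -4*(-4 + Y)*(5 + Y*(-3 + Y)) (m(Y) = -4*(5 + Y*(-3 + Y))*(-4 + Y) = -4*(-4 + Y)*(5 + Y*(-3 + Y)))
m(t(-2))² = (80 - 68*√(-5 - 2) - 4*(-5 - 2)^(3/2) + 28*(√(-5 - 2))²)² = (80 - 68*I*√7 - 4*(-7*I*√7) + 28*(√(-7))²)² = (80 - 68*I*√7 - 4*(-7*I*√7) + 28*(I*√7)²)² = (80 - 68*I*√7 - (-28)*I*√7 + 28*(-7))² = (80 - 68*I*√7 + 28*I*√7 - 196)² = (-116 - 40*I*√7)²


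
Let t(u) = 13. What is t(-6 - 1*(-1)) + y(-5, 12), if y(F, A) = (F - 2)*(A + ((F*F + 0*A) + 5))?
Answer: -281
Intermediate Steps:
y(F, A) = (-2 + F)*(5 + A + F²) (y(F, A) = (-2 + F)*(A + ((F² + 0) + 5)) = (-2 + F)*(A + (F² + 5)) = (-2 + F)*(A + (5 + F²)) = (-2 + F)*(5 + A + F²))
t(-6 - 1*(-1)) + y(-5, 12) = 13 + (-10 + (-5)³ - 2*12 - 2*(-5)² + 5*(-5) + 12*(-5)) = 13 + (-10 - 125 - 24 - 2*25 - 25 - 60) = 13 + (-10 - 125 - 24 - 50 - 25 - 60) = 13 - 294 = -281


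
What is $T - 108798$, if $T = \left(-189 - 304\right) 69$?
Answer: $-142815$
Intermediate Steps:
$T = -34017$ ($T = \left(-493\right) 69 = -34017$)
$T - 108798 = -34017 - 108798 = -142815$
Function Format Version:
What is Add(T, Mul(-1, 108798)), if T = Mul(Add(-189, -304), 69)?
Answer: -142815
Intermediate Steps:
T = -34017 (T = Mul(-493, 69) = -34017)
Add(T, Mul(-1, 108798)) = Add(-34017, Mul(-1, 108798)) = Add(-34017, -108798) = -142815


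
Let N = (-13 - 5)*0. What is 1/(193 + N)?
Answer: 1/193 ≈ 0.0051813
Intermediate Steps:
N = 0 (N = -18*0 = 0)
1/(193 + N) = 1/(193 + 0) = 1/193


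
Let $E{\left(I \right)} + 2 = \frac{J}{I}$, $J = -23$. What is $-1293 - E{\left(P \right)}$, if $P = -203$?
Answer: $- \frac{262096}{203} \approx -1291.1$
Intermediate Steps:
$E{\left(I \right)} = -2 - \frac{23}{I}$
$-1293 - E{\left(P \right)} = -1293 - \left(-2 - \frac{23}{-203}\right) = -1293 - \left(-2 - - \frac{23}{203}\right) = -1293 - \left(-2 + \frac{23}{203}\right) = -1293 - - \frac{383}{203} = -1293 + \frac{383}{203} = - \frac{262096}{203}$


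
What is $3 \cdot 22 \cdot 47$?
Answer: $3102$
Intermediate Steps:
$3 \cdot 22 \cdot 47 = 66 \cdot 47 = 3102$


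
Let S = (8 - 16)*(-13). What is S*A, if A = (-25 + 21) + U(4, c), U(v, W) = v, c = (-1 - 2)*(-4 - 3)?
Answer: 0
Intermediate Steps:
c = 21 (c = -3*(-7) = 21)
A = 0 (A = (-25 + 21) + 4 = -4 + 4 = 0)
S = 104 (S = -8*(-13) = 104)
S*A = 104*0 = 0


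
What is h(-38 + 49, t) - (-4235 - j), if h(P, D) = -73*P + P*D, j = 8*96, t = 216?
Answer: 6576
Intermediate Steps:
j = 768
h(P, D) = -73*P + D*P
h(-38 + 49, t) - (-4235 - j) = (-38 + 49)*(-73 + 216) - (-4235 - 1*768) = 11*143 - (-4235 - 768) = 1573 - 1*(-5003) = 1573 + 5003 = 6576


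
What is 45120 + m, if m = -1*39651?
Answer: 5469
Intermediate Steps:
m = -39651
45120 + m = 45120 - 39651 = 5469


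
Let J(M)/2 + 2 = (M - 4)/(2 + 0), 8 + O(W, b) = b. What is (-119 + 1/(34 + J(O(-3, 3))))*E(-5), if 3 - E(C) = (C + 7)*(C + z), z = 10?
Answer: 2498/3 ≈ 832.67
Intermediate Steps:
O(W, b) = -8 + b
J(M) = -8 + M (J(M) = -4 + 2*((M - 4)/(2 + 0)) = -4 + 2*((-4 + M)/2) = -4 + 2*((-4 + M)*(1/2)) = -4 + 2*(-2 + M/2) = -4 + (-4 + M) = -8 + M)
E(C) = 3 - (7 + C)*(10 + C) (E(C) = 3 - (C + 7)*(C + 10) = 3 - (7 + C)*(10 + C))
(-119 + 1/(34 + J(O(-3, 3))))*E(-5) = (-119 + 1/(34 + (-8 + (-8 + 3))))*(-67 - 1*(-5)**2 - 17*(-5)) = (-119 + 1/(34 + (-8 - 5)))*(-67 - 1*25 + 85) = (-119 + 1/(34 - 13))*(-67 - 25 + 85) = (-119 + 1/21)*(-7) = -2498/21*(-7) = 2498/3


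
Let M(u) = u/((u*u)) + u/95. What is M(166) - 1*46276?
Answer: -729744869/15770 ≈ -46274.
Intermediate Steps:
M(u) = 1/u + u/95 (M(u) = u/(u**2) + u*(1/95) = u/u**2 + u/95 = 1/u + u/95)
M(166) - 1*46276 = (1/166 + (1/95)*166) - 1*46276 = (1/166 + 166/95) - 46276 = 27651/15770 - 46276 = -729744869/15770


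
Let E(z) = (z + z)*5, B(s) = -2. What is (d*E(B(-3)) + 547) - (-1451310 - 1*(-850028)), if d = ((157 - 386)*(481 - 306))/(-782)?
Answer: 234914389/391 ≈ 6.0080e+5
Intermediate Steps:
d = 40075/782 (d = -229*175*(-1/782) = -40075*(-1/782) = 40075/782 ≈ 51.247)
E(z) = 10*z (E(z) = (2*z)*5 = 10*z)
(d*E(B(-3)) + 547) - (-1451310 - 1*(-850028)) = (40075*(10*(-2))/782 + 547) - (-1451310 - 1*(-850028)) = ((40075/782)*(-20) + 547) - (-1451310 + 850028) = (-400750/391 + 547) - 1*(-601282) = -186873/391 + 601282 = 234914389/391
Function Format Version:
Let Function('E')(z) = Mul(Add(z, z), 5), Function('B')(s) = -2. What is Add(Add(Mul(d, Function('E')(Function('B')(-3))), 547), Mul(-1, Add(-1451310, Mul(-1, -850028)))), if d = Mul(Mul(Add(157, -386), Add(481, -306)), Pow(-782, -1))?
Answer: Rational(234914389, 391) ≈ 6.0080e+5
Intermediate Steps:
d = Rational(40075, 782) (d = Mul(Mul(-229, 175), Rational(-1, 782)) = Mul(-40075, Rational(-1, 782)) = Rational(40075, 782) ≈ 51.247)
Function('E')(z) = Mul(10, z) (Function('E')(z) = Mul(Mul(2, z), 5) = Mul(10, z))
Add(Add(Mul(d, Function('E')(Function('B')(-3))), 547), Mul(-1, Add(-1451310, Mul(-1, -850028)))) = Add(Add(Mul(Rational(40075, 782), Mul(10, -2)), 547), Mul(-1, Add(-1451310, Mul(-1, -850028)))) = Add(Add(Mul(Rational(40075, 782), -20), 547), Mul(-1, Add(-1451310, 850028))) = Add(Add(Rational(-400750, 391), 547), Mul(-1, -601282)) = Add(Rational(-186873, 391), 601282) = Rational(234914389, 391)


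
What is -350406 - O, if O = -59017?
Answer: -291389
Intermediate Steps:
-350406 - O = -350406 - 1*(-59017) = -350406 + 59017 = -291389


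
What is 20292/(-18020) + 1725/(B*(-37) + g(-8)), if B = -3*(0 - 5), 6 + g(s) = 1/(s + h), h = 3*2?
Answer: -21239229/5059115 ≈ -4.1982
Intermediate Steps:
h = 6
g(s) = -6 + 1/(6 + s) (g(s) = -6 + 1/(s + 6) = -6 + 1/(6 + s))
B = 15 (B = -3*(-5) = 15)
20292/(-18020) + 1725/(B*(-37) + g(-8)) = 20292/(-18020) + 1725/(15*(-37) + (-35 - 6*(-8))/(6 - 8)) = 20292*(-1/18020) + 1725/(-555 + (-35 + 48)/(-2)) = -5073/4505 + 1725/(-555 - 1/2*13) = -5073/4505 + 1725/(-555 - 13/2) = -5073/4505 + 1725/(-1123/2) = -5073/4505 + 1725*(-2/1123) = -5073/4505 - 3450/1123 = -21239229/5059115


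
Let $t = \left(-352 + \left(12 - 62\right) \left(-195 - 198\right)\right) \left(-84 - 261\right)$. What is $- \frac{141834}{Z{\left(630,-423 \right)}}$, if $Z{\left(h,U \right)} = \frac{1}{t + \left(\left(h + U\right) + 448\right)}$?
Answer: $944210922270$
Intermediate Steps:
$t = -6657810$ ($t = \left(-352 - -19650\right) \left(-345\right) = \left(-352 + 19650\right) \left(-345\right) = 19298 \left(-345\right) = -6657810$)
$Z{\left(h,U \right)} = \frac{1}{-6657362 + U + h}$ ($Z{\left(h,U \right)} = \frac{1}{-6657810 + \left(\left(h + U\right) + 448\right)} = \frac{1}{-6657810 + \left(\left(U + h\right) + 448\right)} = \frac{1}{-6657810 + \left(448 + U + h\right)} = \frac{1}{-6657362 + U + h}$)
$- \frac{141834}{Z{\left(630,-423 \right)}} = - \frac{141834}{\frac{1}{-6657362 - 423 + 630}} = - \frac{141834}{\frac{1}{-6657155}} = - \frac{141834}{- \frac{1}{6657155}} = \left(-141834\right) \left(-6657155\right) = 944210922270$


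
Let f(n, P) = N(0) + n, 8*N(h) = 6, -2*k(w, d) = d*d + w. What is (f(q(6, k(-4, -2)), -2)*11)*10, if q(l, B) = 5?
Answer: 1265/2 ≈ 632.50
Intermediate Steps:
k(w, d) = -w/2 - d**2/2 (k(w, d) = -(d*d + w)/2 = -(d**2 + w)/2 = -(w + d**2)/2 = -w/2 - d**2/2)
N(h) = 3/4 (N(h) = (1/8)*6 = 3/4)
f(n, P) = 3/4 + n
(f(q(6, k(-4, -2)), -2)*11)*10 = ((3/4 + 5)*11)*10 = ((23/4)*11)*10 = (253/4)*10 = 1265/2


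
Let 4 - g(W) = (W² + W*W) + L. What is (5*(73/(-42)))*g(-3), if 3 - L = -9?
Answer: 4745/21 ≈ 225.95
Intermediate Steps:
L = 12 (L = 3 - 1*(-9) = 3 + 9 = 12)
g(W) = -8 - 2*W² (g(W) = 4 - ((W² + W*W) + 12) = 4 - ((W² + W²) + 12) = 4 - (2*W² + 12) = 4 - (12 + 2*W²) = 4 + (-12 - 2*W²) = -8 - 2*W²)
(5*(73/(-42)))*g(-3) = (5*(73/(-42)))*(-8 - 2*(-3)²) = (5*(73*(-1/42)))*(-8 - 2*9) = (5*(-73/42))*(-8 - 18) = -365/42*(-26) = 4745/21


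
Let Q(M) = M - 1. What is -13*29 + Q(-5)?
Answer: -383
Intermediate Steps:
Q(M) = -1 + M
-13*29 + Q(-5) = -13*29 + (-1 - 5) = -377 - 6 = -383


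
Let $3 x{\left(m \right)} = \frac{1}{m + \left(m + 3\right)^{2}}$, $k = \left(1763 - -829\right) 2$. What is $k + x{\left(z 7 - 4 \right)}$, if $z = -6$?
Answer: $\frac{28040257}{5409} \approx 5184.0$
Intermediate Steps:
$k = 5184$ ($k = \left(1763 + 829\right) 2 = 2592 \cdot 2 = 5184$)
$x{\left(m \right)} = \frac{1}{3 \left(m + \left(3 + m\right)^{2}\right)}$ ($x{\left(m \right)} = \frac{1}{3 \left(m + \left(m + 3\right)^{2}\right)} = \frac{1}{3 \left(m + \left(3 + m\right)^{2}\right)}$)
$k + x{\left(z 7 - 4 \right)} = 5184 + \frac{1}{3 \left(\left(\left(-6\right) 7 - 4\right) + \left(3 - 46\right)^{2}\right)} = 5184 + \frac{1}{3 \left(\left(-42 - 4\right) + \left(3 - 46\right)^{2}\right)} = 5184 + \frac{1}{3 \left(-46 + \left(3 - 46\right)^{2}\right)} = 5184 + \frac{1}{3 \left(-46 + \left(-43\right)^{2}\right)} = 5184 + \frac{1}{3 \left(-46 + 1849\right)} = 5184 + \frac{1}{3 \cdot 1803} = 5184 + \frac{1}{3} \cdot \frac{1}{1803} = 5184 + \frac{1}{5409} = \frac{28040257}{5409}$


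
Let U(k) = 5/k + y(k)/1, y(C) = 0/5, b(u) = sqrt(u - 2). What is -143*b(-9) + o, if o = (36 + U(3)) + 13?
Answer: 152/3 - 143*I*sqrt(11) ≈ 50.667 - 474.28*I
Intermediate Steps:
b(u) = sqrt(-2 + u)
y(C) = 0 (y(C) = 0*(1/5) = 0)
U(k) = 5/k (U(k) = 5/k + 0/1 = 5/k + 0*1 = 5/k + 0 = 5/k)
o = 152/3 (o = (36 + 5/3) + 13 = 113/3 + 13 = 152/3 ≈ 50.667)
-143*b(-9) + o = -143*sqrt(-2 - 9) + 152/3 = -143*I*sqrt(11) + 152/3 = 152/3 - 143*I*sqrt(11)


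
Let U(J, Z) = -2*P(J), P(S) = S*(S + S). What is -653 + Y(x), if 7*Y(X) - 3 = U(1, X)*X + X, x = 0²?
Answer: -4568/7 ≈ -652.57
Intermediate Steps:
x = 0
P(S) = 2*S² (P(S) = S*(2*S) = 2*S²)
U(J, Z) = -4*J²
Y(X) = 3/7 - 3*X/7 (Y(X) = 3/7 + ((-4*1²)*X + X)/7 = 3/7 + ((-4*1)*X + X)/7 = 3/7 + (-4*X + X)/7 = 3/7 + (-3*X)/7 = 3/7 - 3*X/7)
-653 + Y(x) = -653 + (3/7 - 3/7*0) = -653 + (3/7 + 0) = -653 + 3/7 = -4568/7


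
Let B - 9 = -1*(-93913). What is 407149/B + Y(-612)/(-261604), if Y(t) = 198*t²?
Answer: -1714679165867/6142592722 ≈ -279.15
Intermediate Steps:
B = 93922 (B = 9 - 1*(-93913) = 9 + 93913 = 93922)
407149/B + Y(-612)/(-261604) = 407149/93922 + (198*(-612)²)/(-261604) = 407149*(1/93922) + (198*374544)*(-1/261604) = 407149/93922 + 74159712*(-1/261604) = 407149/93922 - 18539928/65401 = -1714679165867/6142592722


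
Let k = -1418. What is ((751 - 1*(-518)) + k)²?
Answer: 22201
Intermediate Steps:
((751 - 1*(-518)) + k)² = ((751 - 1*(-518)) - 1418)² = ((751 + 518) - 1418)² = (1269 - 1418)² = (-149)² = 22201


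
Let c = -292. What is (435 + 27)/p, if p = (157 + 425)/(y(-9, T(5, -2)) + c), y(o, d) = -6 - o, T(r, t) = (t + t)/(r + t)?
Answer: -22253/97 ≈ -229.41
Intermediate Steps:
T(r, t) = 2*t/(r + t) (T(r, t) = (2*t)/(r + t) = 2*t/(r + t))
p = -582/289 (p = (157 + 425)/((-6 - 1*(-9)) - 292) = 582/((-6 + 9) - 292) = 582/(3 - 292) = 582/(-289) = 582*(-1/289) = -582/289 ≈ -2.0138)
(435 + 27)/p = (435 + 27)/(-582/289) = 462*(-289/582) = -22253/97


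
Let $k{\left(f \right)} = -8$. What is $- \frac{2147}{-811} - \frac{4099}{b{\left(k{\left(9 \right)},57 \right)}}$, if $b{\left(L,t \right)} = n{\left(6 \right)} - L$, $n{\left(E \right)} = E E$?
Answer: $- \frac{3229821}{35684} \approx -90.512$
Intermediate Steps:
$n{\left(E \right)} = E^{2}$
$b{\left(L,t \right)} = 36 - L$ ($b{\left(L,t \right)} = 6^{2} - L = 36 - L$)
$- \frac{2147}{-811} - \frac{4099}{b{\left(k{\left(9 \right)},57 \right)}} = - \frac{2147}{-811} - \frac{4099}{36 - -8} = \left(-2147\right) \left(- \frac{1}{811}\right) - \frac{4099}{36 + 8} = \frac{2147}{811} - \frac{4099}{44} = - \frac{3229821}{35684}$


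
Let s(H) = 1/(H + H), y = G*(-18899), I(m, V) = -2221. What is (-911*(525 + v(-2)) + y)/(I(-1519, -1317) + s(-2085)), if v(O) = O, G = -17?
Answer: 647058900/9261571 ≈ 69.865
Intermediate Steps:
y = 321283 (y = -17*(-18899) = 321283)
s(H) = 1/(2*H)
(-911*(525 + v(-2)) + y)/(I(-1519, -1317) + s(-2085)) = (-911*(525 - 2) + 321283)/(-2221 + (½)/(-2085)) = (-911*523 + 321283)/(-2221 + (½)*(-1/2085)) = (-476453 + 321283)/(-2221 - 1/4170) = -155170/(-9261571/4170) = -155170*(-4170/9261571) = 647058900/9261571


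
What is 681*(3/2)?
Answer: 2043/2 ≈ 1021.5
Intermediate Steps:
681*(3/2) = 2043/2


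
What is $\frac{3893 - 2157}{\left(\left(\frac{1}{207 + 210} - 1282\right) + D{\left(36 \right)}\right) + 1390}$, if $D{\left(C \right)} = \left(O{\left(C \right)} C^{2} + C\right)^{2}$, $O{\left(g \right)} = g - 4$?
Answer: $\frac{723912}{718455209725} \approx 1.0076 \cdot 10^{-6}$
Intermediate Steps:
$O{\left(g \right)} = -4 + g$
$D{\left(C \right)} = \left(C + C^{2} \left(-4 + C\right)\right)^{2}$ ($D{\left(C \right)} = \left(\left(-4 + C\right) C^{2} + C\right)^{2} = \left(C^{2} \left(-4 + C\right) + C\right)^{2} = \left(C + C^{2} \left(-4 + C\right)\right)^{2}$)
$\frac{3893 - 2157}{\left(\left(\frac{1}{207 + 210} - 1282\right) + D{\left(36 \right)}\right) + 1390} = \frac{3893 - 2157}{\left(\left(\frac{1}{207 + 210} - 1282\right) + 36^{2} \left(1 + 36 \left(-4 + 36\right)\right)^{2}\right) + 1390} = \frac{1736}{\left(\left(\frac{1}{417} - 1282\right) + 1296 \left(1 + 36 \cdot 32\right)^{2}\right) + 1390} = \frac{1736}{\left(\left(\frac{1}{417} - 1282\right) + 1296 \left(1 + 1152\right)^{2}\right) + 1390} = \frac{1736}{\left(- \frac{534593}{417} + 1296 \cdot 1153^{2}\right) + 1390} = \frac{1736}{\left(- \frac{534593}{417} + 1296 \cdot 1329409\right) + 1390} = \frac{1736}{\left(- \frac{534593}{417} + 1722914064\right) + 1390} = \frac{1736}{\frac{718454630095}{417} + 1390} = \frac{1736}{\frac{718455209725}{417}} = 1736 \cdot \frac{417}{718455209725} = \frac{723912}{718455209725}$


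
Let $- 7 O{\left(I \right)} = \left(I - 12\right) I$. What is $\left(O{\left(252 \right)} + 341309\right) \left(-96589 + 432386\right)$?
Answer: $111709252193$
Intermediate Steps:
$O{\left(I \right)} = - \frac{I \left(-12 + I\right)}{7}$ ($O{\left(I \right)} = - \frac{\left(I - 12\right) I}{7} = - \frac{\left(-12 + I\right) I}{7} = - \frac{I \left(-12 + I\right)}{7}$)
$\left(O{\left(252 \right)} + 341309\right) \left(-96589 + 432386\right) = \left(\frac{1}{7} \cdot 252 \left(12 - 252\right) + 341309\right) \left(-96589 + 432386\right) = \left(\frac{1}{7} \cdot 252 \left(12 - 252\right) + 341309\right) 335797 = \left(\frac{1}{7} \cdot 252 \left(-240\right) + 341309\right) 335797 = \left(-8640 + 341309\right) 335797 = 332669 \cdot 335797 = 111709252193$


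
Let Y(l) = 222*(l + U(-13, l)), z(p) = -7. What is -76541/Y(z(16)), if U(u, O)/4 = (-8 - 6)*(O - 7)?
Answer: -76541/172494 ≈ -0.44373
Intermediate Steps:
U(u, O) = 392 - 56*O (U(u, O) = 4*((-8 - 6)*(O - 7)) = 4*(-14*(-7 + O)) = 4*(98 - 14*O) = 392 - 56*O)
Y(l) = 87024 - 12210*l (Y(l) = 222*(l + (392 - 56*l)) = 222*(392 - 55*l) = 87024 - 12210*l)
-76541/Y(z(16)) = -76541/(87024 - 12210*(-7)) = -76541/(87024 + 85470) = -76541/172494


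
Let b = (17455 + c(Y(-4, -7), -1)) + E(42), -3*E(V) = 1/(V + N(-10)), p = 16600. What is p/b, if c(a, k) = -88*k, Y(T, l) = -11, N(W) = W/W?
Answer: 1070700/1131523 ≈ 0.94625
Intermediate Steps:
N(W) = 1
E(V) = -1/(3*(1 + V)) (E(V) = -1/(3*(V + 1)) = -1/(3*(1 + V)))
b = 2263046/129 (b = (17455 - 88*(-1)) - 1/(3 + 3*42) = (17455 + 88) - 1/(3 + 126) = 17543 - 1/129 = 2263046/129 ≈ 17543.)
p/b = 16600/(2263046/129) = 16600*(129/2263046) = 1070700/1131523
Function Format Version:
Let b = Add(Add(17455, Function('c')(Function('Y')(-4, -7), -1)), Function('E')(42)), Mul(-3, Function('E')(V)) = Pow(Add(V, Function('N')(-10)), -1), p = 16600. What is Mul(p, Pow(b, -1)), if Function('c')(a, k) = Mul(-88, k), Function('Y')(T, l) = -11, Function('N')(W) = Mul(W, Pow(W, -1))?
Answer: Rational(1070700, 1131523) ≈ 0.94625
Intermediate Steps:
Function('N')(W) = 1
Function('E')(V) = Mul(Rational(-1, 3), Pow(Add(1, V), -1)) (Function('E')(V) = Mul(Rational(-1, 3), Pow(Add(V, 1), -1)) = Mul(Rational(-1, 3), Pow(Add(1, V), -1)))
b = Rational(2263046, 129) (b = Add(Add(17455, Mul(-88, -1)), Mul(-1, Pow(Add(3, Mul(3, 42)), -1))) = Add(Add(17455, 88), Mul(-1, Pow(Add(3, 126), -1))) = Add(17543, Mul(-1, Pow(129, -1))) = Add(17543, Mul(-1, Rational(1, 129))) = Add(17543, Rational(-1, 129)) = Rational(2263046, 129) ≈ 17543.)
Mul(p, Pow(b, -1)) = Mul(16600, Pow(Rational(2263046, 129), -1)) = Mul(16600, Rational(129, 2263046)) = Rational(1070700, 1131523)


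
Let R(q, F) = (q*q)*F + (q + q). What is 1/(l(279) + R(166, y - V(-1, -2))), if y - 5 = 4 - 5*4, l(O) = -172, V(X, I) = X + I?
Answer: -1/220288 ≈ -4.5395e-6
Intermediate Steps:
V(X, I) = I + X
y = -11 (y = 5 + (4 - 5*4) = 5 + (4 - 20) = 5 - 16 = -11)
R(q, F) = 2*q + F*q² (R(q, F) = q²*F + 2*q = F*q² + 2*q = 2*q + F*q²)
1/(l(279) + R(166, y - V(-1, -2))) = 1/(-172 + 166*(2 + (-11 - (-2 - 1))*166)) = 1/(-172 + 166*(2 + (-11 - 1*(-3))*166)) = 1/(-172 + 166*(2 + (-11 + 3)*166)) = 1/(-172 + 166*(2 - 8*166)) = 1/(-172 + 166*(2 - 1328)) = 1/(-172 + 166*(-1326)) = 1/(-172 - 220116) = 1/(-220288) = -1/220288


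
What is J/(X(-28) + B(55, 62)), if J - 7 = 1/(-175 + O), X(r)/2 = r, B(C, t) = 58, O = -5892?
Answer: 21234/6067 ≈ 3.4999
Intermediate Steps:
X(r) = 2*r
J = 42468/6067 (J = 7 + 1/(-175 - 5892) = 7 + 1/(-6067) = 7 - 1/6067 = 42468/6067 ≈ 6.9998)
J/(X(-28) + B(55, 62)) = 42468/(6067*(2*(-28) + 58)) = 42468/(6067*(-56 + 58)) = (42468/6067)/2 = (42468/6067)*(½) = 21234/6067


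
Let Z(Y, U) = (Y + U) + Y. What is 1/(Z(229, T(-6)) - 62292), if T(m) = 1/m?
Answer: -6/371005 ≈ -1.6172e-5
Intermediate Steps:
Z(Y, U) = U + 2*Y (Z(Y, U) = (U + Y) + Y = U + 2*Y)
1/(Z(229, T(-6)) - 62292) = 1/((1/(-6) + 2*229) - 62292) = 1/((-1/6 + 458) - 62292) = 1/(2747/6 - 62292) = 1/(-371005/6) = -6/371005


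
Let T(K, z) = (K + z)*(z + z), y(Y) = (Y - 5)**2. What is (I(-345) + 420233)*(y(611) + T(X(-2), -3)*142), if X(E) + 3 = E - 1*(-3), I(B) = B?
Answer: 155986712448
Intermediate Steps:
X(E) = E (X(E) = -3 + (E - 1*(-3)) = -3 + (E + 3) = -3 + (3 + E) = E)
y(Y) = (-5 + Y)**2
T(K, z) = 2*z*(K + z) (T(K, z) = (K + z)*(2*z) = 2*z*(K + z))
(I(-345) + 420233)*(y(611) + T(X(-2), -3)*142) = (-345 + 420233)*((-5 + 611)**2 + (2*(-3)*(-2 - 3))*142) = 419888*(606**2 + (2*(-3)*(-5))*142) = 419888*(367236 + 30*142) = 419888*(367236 + 4260) = 419888*371496 = 155986712448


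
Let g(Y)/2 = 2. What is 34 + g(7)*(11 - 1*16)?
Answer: 14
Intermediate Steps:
g(Y) = 4 (g(Y) = 2*2 = 4)
34 + g(7)*(11 - 1*16) = 34 + 4*(11 - 1*16) = 34 + 4*(11 - 16) = 34 + 4*(-5) = 34 - 20 = 14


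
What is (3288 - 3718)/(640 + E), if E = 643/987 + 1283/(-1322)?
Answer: -112214004/166932937 ≈ -0.67221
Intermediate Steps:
E = -416275/1304814 (E = 643*(1/987) + 1283*(-1/1322) = 643/987 - 1283/1322 = -416275/1304814 ≈ -0.31903)
(3288 - 3718)/(640 + E) = (3288 - 3718)/(640 - 416275/1304814) = -430/834664685/1304814 = -430*1304814/834664685 = -112214004/166932937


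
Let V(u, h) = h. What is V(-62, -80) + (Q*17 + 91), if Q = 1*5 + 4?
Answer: 164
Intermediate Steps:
Q = 9 (Q = 5 + 4 = 9)
V(-62, -80) + (Q*17 + 91) = -80 + (9*17 + 91) = -80 + (153 + 91) = -80 + 244 = 164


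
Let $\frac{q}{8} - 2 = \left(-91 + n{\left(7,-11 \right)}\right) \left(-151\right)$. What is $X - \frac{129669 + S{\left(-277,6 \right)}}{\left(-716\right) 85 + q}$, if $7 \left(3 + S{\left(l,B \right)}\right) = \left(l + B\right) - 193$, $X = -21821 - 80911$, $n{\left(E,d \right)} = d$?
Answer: $- \frac{22427054663}{218302} \approx -1.0273 \cdot 10^{5}$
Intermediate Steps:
$X = -102732$
$q = 123232$ ($q = 16 + 8 \left(-91 - 11\right) \left(-151\right) = 16 + 8 \left(\left(-102\right) \left(-151\right)\right) = 16 + 8 \cdot 15402 = 16 + 123216 = 123232$)
$S{\left(l,B \right)} = - \frac{214}{7} + \frac{B}{7} + \frac{l}{7}$ ($S{\left(l,B \right)} = -3 + \frac{\left(l + B\right) - 193}{7} = -3 + \frac{\left(B + l\right) - 193}{7} = -3 + \frac{-193 + B + l}{7} = -3 + \left(- \frac{193}{7} + \frac{B}{7} + \frac{l}{7}\right) = - \frac{214}{7} + \frac{B}{7} + \frac{l}{7}$)
$X - \frac{129669 + S{\left(-277,6 \right)}}{\left(-716\right) 85 + q} = -102732 - \frac{129669 + \left(- \frac{214}{7} + \frac{1}{7} \cdot 6 + \frac{1}{7} \left(-277\right)\right)}{\left(-716\right) 85 + 123232} = -102732 - \frac{129669 - \frac{485}{7}}{-60860 + 123232} = -102732 - \frac{129669 - \frac{485}{7}}{62372} = -102732 - \frac{907198}{7} \cdot \frac{1}{62372} = -102732 - \frac{453599}{218302} = - \frac{22427054663}{218302}$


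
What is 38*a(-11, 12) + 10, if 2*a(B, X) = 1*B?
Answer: -199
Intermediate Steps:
a(B, X) = B/2 (a(B, X) = (1*B)/2 = B/2)
38*a(-11, 12) + 10 = 38*((½)*(-11)) + 10 = 38*(-11/2) + 10 = -209 + 10 = -199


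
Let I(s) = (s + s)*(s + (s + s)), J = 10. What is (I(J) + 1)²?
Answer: 361201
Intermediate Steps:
I(s) = 6*s² (I(s) = (2*s)*(s + 2*s) = (2*s)*(3*s) = 6*s²)
(I(J) + 1)² = (6*10² + 1)² = (6*100 + 1)² = (600 + 1)² = 601² = 361201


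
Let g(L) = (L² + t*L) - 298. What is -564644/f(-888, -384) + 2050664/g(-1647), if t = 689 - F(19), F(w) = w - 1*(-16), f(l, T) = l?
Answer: 231277903261/363008406 ≈ 637.11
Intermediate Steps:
F(w) = 16 + w (F(w) = w + 16 = 16 + w)
t = 654 (t = 689 - (16 + 19) = 689 - 1*35 = 689 - 35 = 654)
g(L) = -298 + L² + 654*L (g(L) = (L² + 654*L) - 298 = -298 + L² + 654*L)
-564644/f(-888, -384) + 2050664/g(-1647) = -564644/(-888) + 2050664/(-298 + (-1647)² + 654*(-1647)) = -564644*(-1/888) + 2050664/(-298 + 2712609 - 1077138) = 141161/222 + 2050664/1635173 = 231277903261/363008406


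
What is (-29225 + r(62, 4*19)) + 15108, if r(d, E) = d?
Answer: -14055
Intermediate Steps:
(-29225 + r(62, 4*19)) + 15108 = (-29225 + 62) + 15108 = -29163 + 15108 = -14055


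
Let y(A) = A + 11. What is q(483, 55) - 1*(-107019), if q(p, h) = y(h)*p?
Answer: 138897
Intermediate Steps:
y(A) = 11 + A
q(p, h) = p*(11 + h) (q(p, h) = (11 + h)*p = p*(11 + h))
q(483, 55) - 1*(-107019) = 483*(11 + 55) - 1*(-107019) = 483*66 + 107019 = 31878 + 107019 = 138897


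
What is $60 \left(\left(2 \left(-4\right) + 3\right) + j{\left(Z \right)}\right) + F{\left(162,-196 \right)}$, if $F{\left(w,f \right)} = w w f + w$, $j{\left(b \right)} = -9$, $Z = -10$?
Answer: $-5144502$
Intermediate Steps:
$F{\left(w,f \right)} = w + f w^{2}$ ($F{\left(w,f \right)} = w^{2} f + w = f w^{2} + w = w + f w^{2}$)
$60 \left(\left(2 \left(-4\right) + 3\right) + j{\left(Z \right)}\right) + F{\left(162,-196 \right)} = 60 \left(\left(2 \left(-4\right) + 3\right) - 9\right) + 162 \left(1 - 31752\right) = 60 \left(\left(-8 + 3\right) - 9\right) + 162 \left(1 - 31752\right) = 60 \left(-5 - 9\right) + 162 \left(-31751\right) = 60 \left(-14\right) - 5143662 = -840 - 5143662 = -5144502$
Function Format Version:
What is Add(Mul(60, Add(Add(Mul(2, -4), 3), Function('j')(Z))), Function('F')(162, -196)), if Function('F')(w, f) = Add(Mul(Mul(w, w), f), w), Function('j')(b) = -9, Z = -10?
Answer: -5144502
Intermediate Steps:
Function('F')(w, f) = Add(w, Mul(f, Pow(w, 2))) (Function('F')(w, f) = Add(Mul(Pow(w, 2), f), w) = Add(Mul(f, Pow(w, 2)), w) = Add(w, Mul(f, Pow(w, 2))))
Add(Mul(60, Add(Add(Mul(2, -4), 3), Function('j')(Z))), Function('F')(162, -196)) = Add(Mul(60, Add(Add(Mul(2, -4), 3), -9)), Mul(162, Add(1, Mul(-196, 162)))) = Add(Mul(60, Add(Add(-8, 3), -9)), Mul(162, Add(1, -31752))) = Add(Mul(60, Add(-5, -9)), Mul(162, -31751)) = Add(Mul(60, -14), -5143662) = Add(-840, -5143662) = -5144502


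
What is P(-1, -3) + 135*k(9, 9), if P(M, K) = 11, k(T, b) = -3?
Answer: -394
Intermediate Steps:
P(-1, -3) + 135*k(9, 9) = 11 + 135*(-3) = 11 - 405 = -394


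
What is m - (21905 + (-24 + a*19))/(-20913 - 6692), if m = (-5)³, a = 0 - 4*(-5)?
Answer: -3428364/27605 ≈ -124.19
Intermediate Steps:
a = 20 (a = 0 + 20 = 20)
m = -125
m - (21905 + (-24 + a*19))/(-20913 - 6692) = -125 - (21905 + (-24 + 20*19))/(-20913 - 6692) = -125 - (21905 + (-24 + 380))/(-27605) = -125 - (21905 + 356)*(-1)/27605 = -125 - 22261*(-1)/27605 = -125 - 1*(-22261/27605) = -125 + 22261/27605 = -3428364/27605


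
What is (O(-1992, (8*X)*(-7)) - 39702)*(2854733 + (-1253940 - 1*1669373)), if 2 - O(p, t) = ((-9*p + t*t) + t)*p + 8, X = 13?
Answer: -74748827235600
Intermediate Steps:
O(p, t) = -6 - p*(t + t² - 9*p) (O(p, t) = 2 - (((-9*p + t*t) + t)*p + 8) = 2 - (((-9*p + t²) + t)*p + 8) = 2 - (((t² - 9*p) + t)*p + 8) = 2 - ((t + t² - 9*p)*p + 8) = 2 - (p*(t + t² - 9*p) + 8) = 2 - (8 + p*(t + t² - 9*p)) = 2 + (-8 - p*(t + t² - 9*p)) = -6 - p*(t + t² - 9*p))
(O(-1992, (8*X)*(-7)) - 39702)*(2854733 + (-1253940 - 1*1669373)) = ((-6 + 9*(-1992)² - 1*(-1992)*(8*13)*(-7) - 1*(-1992)*((8*13)*(-7))²) - 39702)*(2854733 + (-1253940 - 1*1669373)) = ((-6 + 9*3968064 - 1*(-1992)*104*(-7) - 1*(-1992)*(104*(-7))²) - 39702)*(2854733 + (-1253940 - 1669373)) = ((-6 + 35712576 - 1*(-1992)*(-728) - 1*(-1992)*(-728)²) - 39702)*(2854733 - 2923313) = ((-6 + 35712576 - 1450176 - 1*(-1992)*529984) - 39702)*(-68580) = ((-6 + 35712576 - 1450176 + 1055728128) - 39702)*(-68580) = (1089990522 - 39702)*(-68580) = 1089950820*(-68580) = -74748827235600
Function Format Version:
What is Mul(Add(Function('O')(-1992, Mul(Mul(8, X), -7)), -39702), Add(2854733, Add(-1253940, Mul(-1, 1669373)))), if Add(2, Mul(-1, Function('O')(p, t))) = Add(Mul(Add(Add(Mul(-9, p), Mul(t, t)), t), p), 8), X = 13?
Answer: -74748827235600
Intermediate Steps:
Function('O')(p, t) = Add(-6, Mul(-1, p, Add(t, Pow(t, 2), Mul(-9, p)))) (Function('O')(p, t) = Add(2, Mul(-1, Add(Mul(Add(Add(Mul(-9, p), Mul(t, t)), t), p), 8))) = Add(2, Mul(-1, Add(Mul(Add(Add(Mul(-9, p), Pow(t, 2)), t), p), 8))) = Add(2, Mul(-1, Add(Mul(Add(Add(Pow(t, 2), Mul(-9, p)), t), p), 8))) = Add(2, Mul(-1, Add(Mul(Add(t, Pow(t, 2), Mul(-9, p)), p), 8))) = Add(2, Mul(-1, Add(Mul(p, Add(t, Pow(t, 2), Mul(-9, p))), 8))) = Add(2, Mul(-1, Add(8, Mul(p, Add(t, Pow(t, 2), Mul(-9, p)))))) = Add(2, Add(-8, Mul(-1, p, Add(t, Pow(t, 2), Mul(-9, p))))) = Add(-6, Mul(-1, p, Add(t, Pow(t, 2), Mul(-9, p)))))
Mul(Add(Function('O')(-1992, Mul(Mul(8, X), -7)), -39702), Add(2854733, Add(-1253940, Mul(-1, 1669373)))) = Mul(Add(Add(-6, Mul(9, Pow(-1992, 2)), Mul(-1, -1992, Mul(Mul(8, 13), -7)), Mul(-1, -1992, Pow(Mul(Mul(8, 13), -7), 2))), -39702), Add(2854733, Add(-1253940, Mul(-1, 1669373)))) = Mul(Add(Add(-6, Mul(9, 3968064), Mul(-1, -1992, Mul(104, -7)), Mul(-1, -1992, Pow(Mul(104, -7), 2))), -39702), Add(2854733, Add(-1253940, -1669373))) = Mul(Add(Add(-6, 35712576, Mul(-1, -1992, -728), Mul(-1, -1992, Pow(-728, 2))), -39702), Add(2854733, -2923313)) = Mul(Add(Add(-6, 35712576, -1450176, Mul(-1, -1992, 529984)), -39702), -68580) = Mul(Add(Add(-6, 35712576, -1450176, 1055728128), -39702), -68580) = Mul(Add(1089990522, -39702), -68580) = Mul(1089950820, -68580) = -74748827235600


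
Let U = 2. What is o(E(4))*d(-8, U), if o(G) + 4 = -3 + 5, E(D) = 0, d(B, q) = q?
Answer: -4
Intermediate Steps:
o(G) = -2 (o(G) = -4 + (-3 + 5) = -4 + 2 = -2)
o(E(4))*d(-8, U) = -2*2 = -4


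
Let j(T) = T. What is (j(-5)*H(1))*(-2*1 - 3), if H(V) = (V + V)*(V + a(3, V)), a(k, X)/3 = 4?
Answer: 650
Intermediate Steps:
a(k, X) = 12 (a(k, X) = 3*4 = 12)
H(V) = 2*V*(12 + V) (H(V) = (V + V)*(V + 12) = (2*V)*(12 + V) = 2*V*(12 + V))
(j(-5)*H(1))*(-2*1 - 3) = (-10*(12 + 1))*(-2*1 - 3) = (-10*13)*(-2 - 3) = -5*26*(-5) = -130*(-5) = 650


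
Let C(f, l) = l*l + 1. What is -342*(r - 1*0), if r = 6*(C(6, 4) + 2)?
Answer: -38988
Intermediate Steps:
C(f, l) = 1 + l**2 (C(f, l) = l**2 + 1 = 1 + l**2)
r = 114 (r = 6*((1 + 4**2) + 2) = 6*((1 + 16) + 2) = 6*(17 + 2) = 6*19 = 114)
-342*(r - 1*0) = -342*(114 - 1*0) = -342*(114 + 0) = -342*114 = -38988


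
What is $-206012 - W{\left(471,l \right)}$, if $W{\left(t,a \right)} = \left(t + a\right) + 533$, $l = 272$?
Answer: $-207288$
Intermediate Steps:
$W{\left(t,a \right)} = 533 + a + t$ ($W{\left(t,a \right)} = \left(a + t\right) + 533 = 533 + a + t$)
$-206012 - W{\left(471,l \right)} = -206012 - \left(533 + 272 + 471\right) = -206012 - 1276 = -207288$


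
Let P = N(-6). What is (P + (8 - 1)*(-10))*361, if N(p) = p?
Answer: -27436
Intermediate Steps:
P = -6
(P + (8 - 1)*(-10))*361 = (-6 + (8 - 1)*(-10))*361 = (-6 + 7*(-10))*361 = (-6 - 70)*361 = -76*361 = -27436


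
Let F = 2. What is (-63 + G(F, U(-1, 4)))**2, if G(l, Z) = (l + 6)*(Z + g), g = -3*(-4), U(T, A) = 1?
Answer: 1681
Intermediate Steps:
g = 12
G(l, Z) = (6 + l)*(12 + Z) (G(l, Z) = (l + 6)*(Z + 12) = (6 + l)*(12 + Z))
(-63 + G(F, U(-1, 4)))**2 = (-63 + (72 + 6*1 + 12*2 + 1*2))**2 = (-63 + (72 + 6 + 24 + 2))**2 = (-63 + 104)**2 = 41**2 = 1681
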